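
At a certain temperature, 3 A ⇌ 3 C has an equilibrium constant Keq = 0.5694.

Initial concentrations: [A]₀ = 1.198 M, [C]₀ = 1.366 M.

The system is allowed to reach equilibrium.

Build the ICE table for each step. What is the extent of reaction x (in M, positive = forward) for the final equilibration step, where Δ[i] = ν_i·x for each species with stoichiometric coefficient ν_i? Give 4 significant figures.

x = -0.06799 M

Q₀ = 1.482 vs Keq = 0.5694 ⇒ Q>K, reverse
Step 1:
                   A          C
  init         1.198      1.366
  Δ            0.204     -0.204
  eq           1.402      1.162
  solve Keq expr → x = -0.06799; check Q = 0.5694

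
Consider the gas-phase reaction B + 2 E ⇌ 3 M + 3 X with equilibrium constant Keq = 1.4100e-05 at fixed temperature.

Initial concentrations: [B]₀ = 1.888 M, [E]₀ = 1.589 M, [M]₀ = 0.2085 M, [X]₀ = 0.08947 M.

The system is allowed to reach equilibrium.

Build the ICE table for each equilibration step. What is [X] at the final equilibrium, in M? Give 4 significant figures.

[X]_eq = 0.1488 M

Q₀ = 1.3618e-06 vs Keq = 1.4100e-05 ⇒ Q<K, forward
Step 1:
                  B         E         M         X
  I           1.888     1.589    0.2085   0.08947
  C        -0.01977  -0.03954    0.0593    0.0593
  E           1.868     1.549    0.2678    0.1488
  solve Keq expr → x = 0.01977; check Q = 1.4100e-05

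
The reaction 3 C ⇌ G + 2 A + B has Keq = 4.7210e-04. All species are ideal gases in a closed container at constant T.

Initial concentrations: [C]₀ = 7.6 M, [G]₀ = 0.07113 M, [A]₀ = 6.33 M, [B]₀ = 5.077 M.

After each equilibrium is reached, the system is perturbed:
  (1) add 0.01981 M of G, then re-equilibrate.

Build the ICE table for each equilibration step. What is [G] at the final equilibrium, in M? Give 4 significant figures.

Q₀ = 0.03296 vs Keq = 4.7210e-04 ⇒ Q>K, reverse
Step 1:
                  C         G         A         B
  I             7.6   0.07113      6.33     5.077
  C          0.2099  -0.06996   -0.1399  -0.06996
  E            7.81  0.001172      6.19     5.007
  solve Keq expr → x = -0.06996; check Q = 4.7210e-04
Then add 0.01981 M of G.
Step 2:
                  C         G         A         B
  I            7.81   0.02098      6.19     5.007
  C         0.05929  -0.01976  -0.03953  -0.01976
  E           7.869  0.001219     6.151     4.987
  solve Keq expr → x = -0.01976; check Q = 4.7210e-04

[G]_eq = 0.001219 M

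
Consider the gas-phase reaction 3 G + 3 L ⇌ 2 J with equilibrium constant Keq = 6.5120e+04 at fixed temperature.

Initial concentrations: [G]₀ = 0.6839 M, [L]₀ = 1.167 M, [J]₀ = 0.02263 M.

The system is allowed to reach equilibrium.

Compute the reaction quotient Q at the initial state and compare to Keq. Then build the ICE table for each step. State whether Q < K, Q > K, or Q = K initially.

Q₀ = 0.001007; Q < K (proceeds forward)

Q₀ = 0.001007 vs Keq = 6.5120e+04 ⇒ Q<K, forward
Step 1:
                  G         L         J
  init       0.6839     1.167   0.02263
  Δ          -0.655    -0.655    0.4367
  eq         0.0289     0.512    0.4593
  solve Keq expr → x = 0.2183; check Q = 6.5120e+04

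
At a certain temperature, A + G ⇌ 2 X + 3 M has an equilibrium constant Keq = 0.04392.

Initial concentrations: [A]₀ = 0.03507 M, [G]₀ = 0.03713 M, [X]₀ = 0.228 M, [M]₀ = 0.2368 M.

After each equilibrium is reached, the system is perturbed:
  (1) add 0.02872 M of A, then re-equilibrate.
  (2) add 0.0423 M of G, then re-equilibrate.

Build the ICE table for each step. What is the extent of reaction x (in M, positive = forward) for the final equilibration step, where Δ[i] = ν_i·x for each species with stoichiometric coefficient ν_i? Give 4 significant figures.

x = 0.00613 M

Q₀ = 0.5301 vs Keq = 0.04392 ⇒ Q>K, reverse
Step 1:
                    A           G           X           M
  Initial     0.03507     0.03713       0.228      0.2368
  Change      0.02319     0.02319    -0.04637    -0.06956
  Equil       0.05826     0.06032      0.1816      0.1672
  solve Keq expr → x = -0.02319; check Q = 0.04392
Then add 0.02872 M of A.
Step 2:
                    A           G           X           M
  Initial     0.08698     0.06032      0.1816      0.1672
  Change    -0.003911   -0.003911    0.007822     0.01173
  Equil       0.08306      0.0564      0.1895       0.179
  solve Keq expr → x = 0.003911; check Q = 0.04392
Then add 0.0423 M of G.
Step 3:
                    A           G           X           M
  Initial     0.08306      0.0987      0.1895       0.179
  Change     -0.00613    -0.00613     0.01226     0.01839
  Equil       0.07693     0.09257      0.2017      0.1974
  solve Keq expr → x = 0.00613; check Q = 0.04392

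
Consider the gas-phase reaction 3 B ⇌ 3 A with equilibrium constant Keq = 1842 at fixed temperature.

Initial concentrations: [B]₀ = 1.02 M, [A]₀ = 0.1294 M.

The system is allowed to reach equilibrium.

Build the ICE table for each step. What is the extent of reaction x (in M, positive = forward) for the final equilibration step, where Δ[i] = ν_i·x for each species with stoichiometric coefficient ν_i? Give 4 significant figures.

x = 0.3111 M

Q₀ = 0.002042 vs Keq = 1842 ⇒ Q<K, forward
Step 1:
                  B         A
  I            1.02    0.1294
  C         -0.9333    0.9333
  E         0.08669     1.063
  solve Keq expr → x = 0.3111; check Q = 1842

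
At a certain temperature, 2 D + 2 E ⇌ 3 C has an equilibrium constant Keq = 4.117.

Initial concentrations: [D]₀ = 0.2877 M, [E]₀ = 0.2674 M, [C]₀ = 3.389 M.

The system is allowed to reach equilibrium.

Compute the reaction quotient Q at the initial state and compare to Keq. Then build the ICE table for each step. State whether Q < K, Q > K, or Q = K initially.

Q₀ = 6577 vs Keq = 4.117 ⇒ Q>K, reverse
Step 1:
                    D           E           C
  I            0.2877      0.2674       3.389
  C            0.9123      0.9123      -1.368
  E               1.2        1.18       2.021
  solve Keq expr → x = -0.4561; check Q = 4.117

Q₀ = 6577; Q > K (proceeds reverse)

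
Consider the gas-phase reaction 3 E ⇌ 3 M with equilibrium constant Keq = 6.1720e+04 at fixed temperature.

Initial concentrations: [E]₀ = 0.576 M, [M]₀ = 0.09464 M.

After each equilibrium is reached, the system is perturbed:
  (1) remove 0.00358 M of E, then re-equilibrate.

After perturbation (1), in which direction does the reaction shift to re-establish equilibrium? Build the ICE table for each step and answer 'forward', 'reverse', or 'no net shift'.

Q₀ = 0.004436 vs Keq = 6.1720e+04 ⇒ Q<K, forward
Step 1:
                   E          M
  I            0.576    0.09464
  C          -0.5594     0.5594
  E          0.01655     0.6541
  solve Keq expr → x = 0.1865; check Q = 6.1720e+04
Then remove 0.00358 M of E.
Step 2:
                   E          M
  I          0.01297     0.6541
  C         0.003492  -0.003492
  E          0.01646     0.6506
  solve Keq expr → x = -0.001164; check Q = 6.1720e+04

Direction: reverse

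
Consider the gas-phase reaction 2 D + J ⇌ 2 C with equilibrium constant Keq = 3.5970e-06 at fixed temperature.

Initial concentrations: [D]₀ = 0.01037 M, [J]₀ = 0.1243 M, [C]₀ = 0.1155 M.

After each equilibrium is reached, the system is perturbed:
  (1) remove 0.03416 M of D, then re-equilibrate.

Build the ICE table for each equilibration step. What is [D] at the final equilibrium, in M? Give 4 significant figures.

Q₀ = 998 vs Keq = 3.5970e-06 ⇒ Q>K, reverse
Step 1:
                   D          J          C
  Initial    0.01037     0.1243     0.1155
  Change      0.1154     0.0577    -0.1154
  Equil       0.1258      0.182 1.0176e-04
  solve Keq expr → x = -0.0577; check Q = 3.5970e-06
Then remove 0.03416 M of D.
Step 2:
                   D          J          C
  Initial    0.09161      0.182 1.0176e-04
  Change  2.7614e-05 1.3807e-05 -2.7614e-05
  Equil      0.09164      0.182 7.4146e-05
  solve Keq expr → x = -1.3807e-05; check Q = 3.5970e-06

[D]_eq = 0.09164 M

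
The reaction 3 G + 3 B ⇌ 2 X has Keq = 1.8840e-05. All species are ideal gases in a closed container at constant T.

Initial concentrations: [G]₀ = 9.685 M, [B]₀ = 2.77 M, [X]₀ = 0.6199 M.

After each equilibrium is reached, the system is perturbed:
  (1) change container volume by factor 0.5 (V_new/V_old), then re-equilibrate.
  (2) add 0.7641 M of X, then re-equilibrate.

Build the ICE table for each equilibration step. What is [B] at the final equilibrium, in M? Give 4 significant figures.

[B]_eq = 4.219 M

Q₀ = 1.9902e-05 vs Keq = 1.8840e-05 ⇒ Q>K, reverse
Step 1:
                    G           B           X
  I             9.685        2.77      0.6199
  C           0.01542     0.01542    -0.01028
  E               9.7       2.785      0.6096
  solve Keq expr → x = -0.005139; check Q = 1.8840e-05
Then change container volume by factor 0.5 (V_new/V_old).
Step 2:
                    G           B           X
  I              19.4       5.571       1.219
  C             -1.76       -1.76       1.173
  E             17.64       3.811       2.393
  solve Keq expr → x = 0.5866; check Q = 1.8840e-05
Then add 0.7641 M of X.
Step 3:
                    G           B           X
  I             17.64       3.811       3.157
  C            0.4083      0.4083     -0.2722
  E             18.05       4.219       2.884
  solve Keq expr → x = -0.1361; check Q = 1.8840e-05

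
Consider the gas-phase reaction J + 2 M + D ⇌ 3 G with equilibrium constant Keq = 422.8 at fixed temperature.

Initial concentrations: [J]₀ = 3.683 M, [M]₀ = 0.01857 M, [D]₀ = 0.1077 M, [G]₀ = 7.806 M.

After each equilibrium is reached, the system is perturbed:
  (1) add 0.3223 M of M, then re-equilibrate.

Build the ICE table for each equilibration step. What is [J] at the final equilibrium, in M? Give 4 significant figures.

Q₀ = 3.4773e+06 vs Keq = 422.8 ⇒ Q>K, reverse
Step 1:
                  J         M         D         G
  I           3.683   0.01857    0.1077     7.806
  C          0.3222    0.6444    0.3222   -0.9666
  E           4.005    0.6629    0.4299     6.839
  solve Keq expr → x = -0.3222; check Q = 422.8
Then add 0.3223 M of M.
Step 2:
                  J         M         D         G
  I           4.005    0.9852    0.4299     6.839
  C         -0.0916   -0.1832   -0.0916    0.2748
  E           3.914     0.802    0.3383     7.114
  solve Keq expr → x = 0.0916; check Q = 422.8

[J]_eq = 3.914 M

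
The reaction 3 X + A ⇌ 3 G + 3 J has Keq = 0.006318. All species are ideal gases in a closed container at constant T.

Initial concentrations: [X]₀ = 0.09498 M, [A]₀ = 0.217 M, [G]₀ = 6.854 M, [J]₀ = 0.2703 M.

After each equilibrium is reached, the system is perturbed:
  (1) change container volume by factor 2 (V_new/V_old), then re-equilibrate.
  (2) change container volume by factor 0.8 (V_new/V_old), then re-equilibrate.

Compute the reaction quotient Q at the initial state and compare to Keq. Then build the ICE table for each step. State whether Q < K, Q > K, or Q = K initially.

Q₀ = 3.4199e+04 vs Keq = 0.006318 ⇒ Q>K, reverse
Step 1:
                  X         A         G         J
  init      0.09498     0.217     6.854    0.2703
  Δ          0.2635   0.08784   -0.2635   -0.2635
  eq         0.3585    0.3048      6.59  0.006768
  solve Keq expr → x = -0.08784; check Q = 0.006318
Then change container volume by factor 2 (V_new/V_old).
Step 2:
                  X         A         G         J
  init       0.1793    0.1524     3.295  0.003384
  Δ        -0.00192 -6.3992e-04   0.00192   0.00192
  eq         0.1773    0.1518     3.297  0.005304
  solve Keq expr → x = 6.3992e-04; check Q = 0.006318
Then change container volume by factor 0.8 (V_new/V_old).
Step 3:
                  X         A         G         J
  init       0.2217    0.1897     4.121   0.00663
  Δ       8.8927e-04 2.9642e-04 -8.8927e-04 -8.8927e-04
  eq         0.2226      0.19     4.121  0.005741
  solve Keq expr → x = -2.9642e-04; check Q = 0.006318

Q₀ = 3.4199e+04; Q > K (proceeds reverse)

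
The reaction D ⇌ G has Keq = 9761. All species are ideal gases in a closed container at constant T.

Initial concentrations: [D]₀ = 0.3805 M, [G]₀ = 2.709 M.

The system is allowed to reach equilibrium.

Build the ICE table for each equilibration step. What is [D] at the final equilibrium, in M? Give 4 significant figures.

[D]_eq = 3.1648e-04 M

Q₀ = 7.12 vs Keq = 9761 ⇒ Q<K, forward
Step 1:
                   D          G
  I           0.3805      2.709
  C          -0.3802     0.3802
  E       3.1648e-04      3.089
  solve Keq expr → x = 0.3802; check Q = 9761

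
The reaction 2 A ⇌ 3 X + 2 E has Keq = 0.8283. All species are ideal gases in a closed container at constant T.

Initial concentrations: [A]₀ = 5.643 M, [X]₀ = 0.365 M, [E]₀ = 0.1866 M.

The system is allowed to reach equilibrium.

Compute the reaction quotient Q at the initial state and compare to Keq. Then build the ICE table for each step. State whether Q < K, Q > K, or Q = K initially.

Q₀ = 5.3172e-05 vs Keq = 0.8283 ⇒ Q<K, forward
Step 1:
                    A           X           E
  Initial       5.643       0.365      0.1866
  Change       -1.156       1.734       1.156
  Equil         4.487       2.099       1.343
  solve Keq expr → x = 0.578; check Q = 0.8283

Q₀ = 5.3172e-05; Q < K (proceeds forward)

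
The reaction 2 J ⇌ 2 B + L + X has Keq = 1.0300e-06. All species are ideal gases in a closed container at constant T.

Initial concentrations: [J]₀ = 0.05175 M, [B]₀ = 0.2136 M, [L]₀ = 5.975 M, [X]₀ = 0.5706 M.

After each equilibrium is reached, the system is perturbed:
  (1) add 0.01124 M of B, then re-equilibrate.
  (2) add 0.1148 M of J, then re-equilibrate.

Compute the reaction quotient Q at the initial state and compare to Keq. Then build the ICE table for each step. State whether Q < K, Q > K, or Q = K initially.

Q₀ = 58.08; Q > K (proceeds reverse)

Q₀ = 58.08 vs Keq = 1.0300e-06 ⇒ Q>K, reverse
Step 1:
                  J         B         L         X
  Initial   0.05175    0.2136     5.975    0.5706
  Change     0.2134   -0.2134   -0.1067   -0.1067
  Equil      0.2652 1.6312e-04     5.868    0.4639
  solve Keq expr → x = -0.1067; check Q = 1.0300e-06
Then add 0.01124 M of B.
Step 2:
                  J         B         L         X
  Initial    0.2652    0.0114     5.868    0.4639
  Change    0.01123  -0.01123 -0.005616 -0.005616
  Equil      0.2764 1.7115e-04     5.863    0.4583
  solve Keq expr → x = -0.005616; check Q = 1.0300e-06
Then add 0.1148 M of J.
Step 3:
                  J         B         L         X
  Initial    0.3912 1.7115e-04     5.863    0.4583
  Change  -7.1027e-05 7.1027e-05 3.5514e-05 3.5514e-05
  Equil      0.3911 2.4218e-04     5.863    0.4583
  solve Keq expr → x = 3.5514e-05; check Q = 1.0300e-06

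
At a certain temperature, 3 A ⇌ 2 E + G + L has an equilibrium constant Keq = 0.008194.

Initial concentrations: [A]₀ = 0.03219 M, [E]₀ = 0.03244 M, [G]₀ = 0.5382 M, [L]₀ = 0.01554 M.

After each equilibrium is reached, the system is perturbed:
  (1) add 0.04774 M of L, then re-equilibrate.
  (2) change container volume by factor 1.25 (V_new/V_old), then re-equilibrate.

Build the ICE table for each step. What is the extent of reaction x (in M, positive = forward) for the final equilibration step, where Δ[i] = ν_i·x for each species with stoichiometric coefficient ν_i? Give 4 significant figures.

x = 3.1640e-04 M

Q₀ = 0.2639 vs Keq = 0.008194 ⇒ Q>K, reverse
Step 1:
                   A          E          G          L
  I          0.03219    0.03244     0.5382    0.01554
  C          0.02231   -0.01488  -0.007438  -0.007438
  E           0.0545    0.01756     0.5308   0.008102
  solve Keq expr → x = -0.007438; check Q = 0.008194
Then add 0.04774 M of L.
Step 2:
                   A          E          G          L
  I           0.0545    0.01756     0.5308    0.05584
  C          0.01219  -0.008124  -0.004062  -0.004062
  E          0.06669    0.00944     0.5267    0.05178
  solve Keq expr → x = -0.004062; check Q = 0.008194
Then change container volume by factor 1.25 (V_new/V_old).
Step 3:
                   A          E          G          L
  I          0.05335   0.007552     0.4214    0.04142
  C       -9.4919e-04 6.3279e-04 3.1640e-04 3.1640e-04
  E           0.0524   0.008185     0.4217    0.04174
  solve Keq expr → x = 3.1640e-04; check Q = 0.008194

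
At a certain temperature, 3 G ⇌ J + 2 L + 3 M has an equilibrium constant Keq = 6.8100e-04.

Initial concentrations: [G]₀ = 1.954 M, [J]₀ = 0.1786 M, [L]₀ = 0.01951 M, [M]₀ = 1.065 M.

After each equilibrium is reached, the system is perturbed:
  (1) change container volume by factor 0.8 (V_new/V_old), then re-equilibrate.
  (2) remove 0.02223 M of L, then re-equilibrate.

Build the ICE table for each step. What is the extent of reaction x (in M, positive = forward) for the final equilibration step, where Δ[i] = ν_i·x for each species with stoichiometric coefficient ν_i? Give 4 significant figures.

Q₀ = 1.1007e-05 vs Keq = 6.8100e-04 ⇒ Q<K, forward
Step 1:
                   G          J          L          M
  Initial      1.954     0.1786    0.01951      1.065
  Change     -0.1282    0.04274    0.08548     0.1282
  Equil        1.826     0.2213      0.105      1.193
  solve Keq expr → x = 0.04274; check Q = 6.8100e-04
Then change container volume by factor 0.8 (V_new/V_old).
Step 2:
                   G          J          L          M
  Initial      2.282     0.2767     0.1312      1.492
  Change     0.04184   -0.01395   -0.02789   -0.04184
  Equil        2.324     0.2627     0.1033       1.45
  solve Keq expr → x = -0.01395; check Q = 6.8100e-04
Then remove 0.02223 M of L.
Step 3:
                   G          J          L          M
  Initial      2.324     0.2627    0.08111       1.45
  Change    -0.02476   0.008255    0.01651    0.02476
  Equil        2.299      0.271    0.09762      1.474
  solve Keq expr → x = 0.008255; check Q = 6.8100e-04

x = 0.008255 M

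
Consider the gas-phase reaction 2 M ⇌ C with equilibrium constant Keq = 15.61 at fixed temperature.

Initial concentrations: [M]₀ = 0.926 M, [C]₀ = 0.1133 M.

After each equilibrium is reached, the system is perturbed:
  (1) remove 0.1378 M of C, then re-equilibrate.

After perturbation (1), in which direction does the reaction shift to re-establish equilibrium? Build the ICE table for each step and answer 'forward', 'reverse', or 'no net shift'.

Direction: forward

Q₀ = 0.1321 vs Keq = 15.61 ⇒ Q<K, forward
Step 1:
                   M          C
  init         0.926     0.1133
  Δ          -0.7492     0.3746
  eq          0.1768     0.4879
  solve Keq expr → x = 0.3746; check Q = 15.61
Then remove 0.1378 M of C.
Step 2:
                   M          C
  init        0.1768     0.3501
  Δ         -0.02444    0.01222
  eq          0.1524     0.3623
  solve Keq expr → x = 0.01222; check Q = 15.61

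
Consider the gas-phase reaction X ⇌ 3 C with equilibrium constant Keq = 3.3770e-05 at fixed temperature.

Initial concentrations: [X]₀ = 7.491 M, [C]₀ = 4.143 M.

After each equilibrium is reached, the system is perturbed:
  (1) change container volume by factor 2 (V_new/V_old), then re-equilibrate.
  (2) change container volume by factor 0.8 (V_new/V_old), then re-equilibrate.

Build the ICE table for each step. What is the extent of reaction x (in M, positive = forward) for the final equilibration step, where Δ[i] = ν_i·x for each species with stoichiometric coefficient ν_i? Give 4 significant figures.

x = -0.003051 M

Q₀ = 9.493 vs Keq = 3.3770e-05 ⇒ Q>K, reverse
Step 1:
                    X           C
  init          7.491       4.143
  Δ             1.359      -4.076
  eq             8.85     0.06686
  solve Keq expr → x = -1.359; check Q = 3.3770e-05
Then change container volume by factor 2 (V_new/V_old).
Step 2:
                    X           C
  init          4.425     0.03343
  Δ         -0.006537     0.01961
  eq            4.418     0.05304
  solve Keq expr → x = 0.006537; check Q = 3.3770e-05
Then change container volume by factor 0.8 (V_new/V_old).
Step 3:
                    X           C
  init          5.523      0.0663
  Δ          0.003051   -0.009154
  eq            5.526     0.05715
  solve Keq expr → x = -0.003051; check Q = 3.3770e-05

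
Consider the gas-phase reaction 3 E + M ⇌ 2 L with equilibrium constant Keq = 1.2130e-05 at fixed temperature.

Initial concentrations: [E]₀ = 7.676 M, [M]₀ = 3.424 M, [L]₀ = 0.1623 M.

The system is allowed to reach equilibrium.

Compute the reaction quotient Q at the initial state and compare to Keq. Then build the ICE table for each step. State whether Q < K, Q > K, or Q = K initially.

Q₀ = 1.7010e-05; Q > K (proceeds reverse)

Q₀ = 1.7010e-05 vs Keq = 1.2130e-05 ⇒ Q>K, reverse
Step 1:
                    E           M           L
  I             7.676       3.424      0.1623
  C           0.03605     0.01202    -0.02403
  E             7.712       3.436      0.1383
  solve Keq expr → x = -0.01202; check Q = 1.2130e-05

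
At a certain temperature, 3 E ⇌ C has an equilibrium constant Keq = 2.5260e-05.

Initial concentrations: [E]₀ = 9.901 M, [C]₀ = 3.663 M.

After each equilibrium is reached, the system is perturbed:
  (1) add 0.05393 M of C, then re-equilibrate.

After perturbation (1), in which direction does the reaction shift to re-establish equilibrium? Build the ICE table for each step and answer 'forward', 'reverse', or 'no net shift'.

Q₀ = 0.003774 vs Keq = 2.5260e-05 ⇒ Q>K, reverse
Step 1:
                    E           C
  init          9.901       3.663
  Δ             10.36      -3.453
  eq            20.26      0.2101
  solve Keq expr → x = -3.453; check Q = 2.5260e-05
Then add 0.05393 M of C.
Step 2:
                    E           C
  init          20.26       0.264
  Δ            0.1479     -0.0493
  eq            20.41      0.2147
  solve Keq expr → x = -0.0493; check Q = 2.5260e-05

Direction: reverse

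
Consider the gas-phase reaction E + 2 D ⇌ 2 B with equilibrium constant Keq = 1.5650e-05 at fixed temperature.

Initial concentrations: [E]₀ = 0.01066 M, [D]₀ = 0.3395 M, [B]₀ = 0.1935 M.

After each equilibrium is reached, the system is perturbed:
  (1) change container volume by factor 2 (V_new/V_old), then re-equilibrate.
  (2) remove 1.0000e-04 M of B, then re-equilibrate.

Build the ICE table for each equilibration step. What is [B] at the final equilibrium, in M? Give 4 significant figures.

Q₀ = 30.47 vs Keq = 1.5650e-05 ⇒ Q>K, reverse
Step 1:
                    E           D           B
  init        0.01066      0.3395      0.1935
  Δ           0.09641      0.1928     -0.1928
  eq           0.1071      0.5323  6.8904e-04
  solve Keq expr → x = -0.09641; check Q = 1.5650e-05
Then change container volume by factor 2 (V_new/V_old).
Step 2:
                    E           D           B
  init        0.05353      0.2662  3.4452e-04
  Δ        5.0351e-05  1.0070e-04 -1.0070e-04
  eq          0.05358      0.2663  2.4382e-04
  solve Keq expr → x = -5.0351e-05; check Q = 1.5650e-05
Then remove 1.0000e-04 M of B.
Step 3:
                    E           D           B
  init        0.05358      0.2663  1.4382e-04
  Δ       -4.9898e-05 -9.9795e-05  9.9795e-05
  eq          0.05353      0.2662  2.4362e-04
  solve Keq expr → x = 4.9898e-05; check Q = 1.5650e-05

[B]_eq = 2.4362e-04 M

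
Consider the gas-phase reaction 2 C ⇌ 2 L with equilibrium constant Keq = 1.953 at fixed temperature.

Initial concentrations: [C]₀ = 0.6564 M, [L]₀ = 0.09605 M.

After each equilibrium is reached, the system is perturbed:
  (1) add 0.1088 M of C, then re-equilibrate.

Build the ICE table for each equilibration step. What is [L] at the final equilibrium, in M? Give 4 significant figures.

[L]_eq = 0.502 M

Q₀ = 0.02141 vs Keq = 1.953 ⇒ Q<K, forward
Step 1:
                    C           L
  I            0.6564     0.09605
  C           -0.3426      0.3426
  E            0.3138      0.4386
  solve Keq expr → x = 0.1713; check Q = 1.953
Then add 0.1088 M of C.
Step 2:
                    C           L
  I            0.4226      0.4386
  C          -0.06342     0.06342
  E            0.3592       0.502
  solve Keq expr → x = 0.03171; check Q = 1.953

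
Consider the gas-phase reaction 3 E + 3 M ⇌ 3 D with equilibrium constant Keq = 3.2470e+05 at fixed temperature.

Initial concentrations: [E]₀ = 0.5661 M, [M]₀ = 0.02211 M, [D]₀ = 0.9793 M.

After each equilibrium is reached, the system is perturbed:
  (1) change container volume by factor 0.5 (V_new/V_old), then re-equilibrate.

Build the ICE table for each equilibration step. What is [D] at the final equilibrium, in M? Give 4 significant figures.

[D]_eq = 1.977 M

Q₀ = 4.7896e+05 vs Keq = 3.2470e+05 ⇒ Q>K, reverse
Step 1:
                    E           M           D
  init         0.5661     0.02211      0.9793
  Δ          0.002859    0.002859   -0.002859
  eq            0.569     0.02497      0.9764
  solve Keq expr → x = -9.5306e-04; check Q = 3.2470e+05
Then change container volume by factor 0.5 (V_new/V_old).
Step 2:
                    E           M           D
  init          1.138     0.04994       1.953
  Δ          -0.02411    -0.02411     0.02411
  eq            1.114     0.02582       1.977
  solve Keq expr → x = 0.008038; check Q = 3.2470e+05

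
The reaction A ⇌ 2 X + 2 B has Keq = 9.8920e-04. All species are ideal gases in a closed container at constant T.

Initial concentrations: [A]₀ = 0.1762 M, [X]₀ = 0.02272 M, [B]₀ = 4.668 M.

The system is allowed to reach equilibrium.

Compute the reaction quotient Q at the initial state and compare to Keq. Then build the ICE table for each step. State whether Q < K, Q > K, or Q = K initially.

Q₀ = 0.06384 vs Keq = 9.8920e-04 ⇒ Q>K, reverse
Step 1:
                  A         X         B
  Initial    0.1762   0.02272     4.668
  Change   0.009901   -0.0198   -0.0198
  Equil      0.1861  0.002919     4.648
  solve Keq expr → x = -0.009901; check Q = 9.8920e-04

Q₀ = 0.06384; Q > K (proceeds reverse)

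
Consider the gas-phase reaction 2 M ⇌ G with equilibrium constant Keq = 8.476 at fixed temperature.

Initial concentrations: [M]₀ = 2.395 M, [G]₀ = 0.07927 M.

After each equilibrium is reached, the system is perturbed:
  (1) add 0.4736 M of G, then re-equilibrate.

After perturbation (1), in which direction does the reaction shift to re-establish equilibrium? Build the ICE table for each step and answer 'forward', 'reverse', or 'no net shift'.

Q₀ = 0.01382 vs Keq = 8.476 ⇒ Q<K, forward
Step 1:
                   M          G
  Initial      2.395    0.07927
  Change      -2.035      1.018
  Equil       0.3597      1.097
  solve Keq expr → x = 1.018; check Q = 8.476
Then add 0.4736 M of G.
Step 2:
                   M          G
  Initial     0.3597      1.571
  Change     0.06615   -0.03308
  Equil       0.4259      1.537
  solve Keq expr → x = -0.03308; check Q = 8.476

Direction: reverse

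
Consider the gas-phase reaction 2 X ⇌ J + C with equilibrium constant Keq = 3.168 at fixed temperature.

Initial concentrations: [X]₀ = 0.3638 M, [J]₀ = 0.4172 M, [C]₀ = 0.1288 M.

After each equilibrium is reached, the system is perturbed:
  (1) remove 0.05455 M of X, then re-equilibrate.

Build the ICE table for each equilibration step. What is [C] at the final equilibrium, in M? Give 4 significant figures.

[C]_eq = 0.1967 M

Q₀ = 0.406 vs Keq = 3.168 ⇒ Q<K, forward
Step 1:
                  X         J         C
  I          0.3638    0.4172    0.1288
  C         -0.1774   0.08871   0.08871
  E          0.1864    0.5059    0.2175
  solve Keq expr → x = 0.08871; check Q = 3.168
Then remove 0.05455 M of X.
Step 2:
                  X         J         C
  I          0.1318    0.5059    0.2175
  C          0.0417  -0.02085  -0.02085
  E          0.1735    0.4851    0.1967
  solve Keq expr → x = -0.02085; check Q = 3.168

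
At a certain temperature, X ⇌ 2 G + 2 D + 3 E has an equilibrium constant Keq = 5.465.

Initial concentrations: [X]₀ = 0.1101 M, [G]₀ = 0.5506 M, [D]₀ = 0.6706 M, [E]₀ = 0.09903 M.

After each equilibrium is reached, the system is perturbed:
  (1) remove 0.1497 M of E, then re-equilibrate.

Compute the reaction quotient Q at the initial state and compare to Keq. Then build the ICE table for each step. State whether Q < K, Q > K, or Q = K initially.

Q₀ = 0.001203 vs Keq = 5.465 ⇒ Q<K, forward
Step 1:
                  X         G         D         E
  Initial    0.1101    0.5506    0.6706   0.09903
  Change    -0.1044    0.2088    0.2088    0.3132
  Equil    0.005714    0.7594    0.8794    0.4122
  solve Keq expr → x = 0.1044; check Q = 5.465
Then remove 0.1497 M of E.
Step 2:
                  X         G         D         E
  Initial  0.005714    0.7594    0.8794    0.2625
  Change  -0.003962  0.007924  0.007924   0.01189
  Equil    0.001752    0.7673    0.8873    0.2744
  solve Keq expr → x = 0.003962; check Q = 5.465

Q₀ = 0.001203; Q < K (proceeds forward)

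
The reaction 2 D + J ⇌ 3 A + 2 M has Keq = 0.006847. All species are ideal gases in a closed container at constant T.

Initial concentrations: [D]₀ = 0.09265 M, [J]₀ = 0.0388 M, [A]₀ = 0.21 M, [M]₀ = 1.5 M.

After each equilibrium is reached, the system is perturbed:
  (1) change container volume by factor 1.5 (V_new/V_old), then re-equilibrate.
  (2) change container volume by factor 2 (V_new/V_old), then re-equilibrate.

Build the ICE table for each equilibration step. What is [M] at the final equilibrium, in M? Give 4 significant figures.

[M]_eq = 0.4642 M

Q₀ = 62.56 vs Keq = 0.006847 ⇒ Q>K, reverse
Step 1:
                   D          J          A          M
  I          0.09265     0.0388       0.21        1.5
  C           0.1229    0.06146    -0.1844    -0.1229
  E           0.2156     0.1003    0.02562      1.377
  solve Keq expr → x = -0.06146; check Q = 0.006847
Then change container volume by factor 1.5 (V_new/V_old).
Step 2:
                   D          J          A          M
  I           0.1437    0.06684    0.01708     0.9181
  C        -0.003164  -0.001582   0.004746   0.003164
  E           0.1405    0.06526    0.02183     0.9212
  solve Keq expr → x = 0.001582; check Q = 0.006847
Then change container volume by factor 2 (V_new/V_old).
Step 3:
                   D          J          A          M
  I          0.07027    0.03263    0.01091     0.4606
  C        -0.003609  -0.001804   0.005413   0.003609
  E          0.06667    0.03082    0.01633     0.4642
  solve Keq expr → x = 0.001804; check Q = 0.006847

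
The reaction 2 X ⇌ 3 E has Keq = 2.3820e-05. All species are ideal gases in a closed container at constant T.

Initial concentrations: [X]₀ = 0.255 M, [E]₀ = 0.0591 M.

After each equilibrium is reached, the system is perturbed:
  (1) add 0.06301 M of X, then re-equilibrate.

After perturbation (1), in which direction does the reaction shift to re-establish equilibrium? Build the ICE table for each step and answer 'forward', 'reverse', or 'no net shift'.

Direction: forward

Q₀ = 0.003175 vs Keq = 2.3820e-05 ⇒ Q>K, reverse
Step 1:
                  X         E
  Initial     0.255    0.0591
  Change    0.03107  -0.04661
  Equil      0.2861   0.01249
  solve Keq expr → x = -0.01554; check Q = 2.3820e-05
Then add 0.06301 M of X.
Step 2:
                  X         E
  Initial    0.3491   0.01249
  Change  -0.001161  0.001741
  Equil      0.3479   0.01423
  solve Keq expr → x = 5.8040e-04; check Q = 2.3820e-05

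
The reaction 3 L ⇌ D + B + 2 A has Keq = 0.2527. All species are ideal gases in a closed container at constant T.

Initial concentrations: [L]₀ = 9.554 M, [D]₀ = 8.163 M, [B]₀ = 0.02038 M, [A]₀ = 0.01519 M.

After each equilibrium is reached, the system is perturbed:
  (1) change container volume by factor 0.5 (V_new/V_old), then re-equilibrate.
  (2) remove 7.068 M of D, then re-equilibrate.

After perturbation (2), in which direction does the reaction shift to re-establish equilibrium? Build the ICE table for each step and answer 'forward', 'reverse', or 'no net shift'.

Direction: forward

Q₀ = 4.4016e-08 vs Keq = 0.2527 ⇒ Q<K, forward
Step 1:
                    L           D           B           A
  Initial       9.554       8.163     0.02038     0.01519
  Change       -3.438       1.146       1.146       2.292
  Equil         6.116       9.309       1.166       2.307
  solve Keq expr → x = 1.146; check Q = 0.2527
Then change container volume by factor 0.5 (V_new/V_old).
Step 2:
                    L           D           B           A
  Initial       12.23       18.62       2.333       4.615
  Change        0.964     -0.3213     -0.3213     -0.6427
  Equil          13.2        18.3       2.012       3.972
  solve Keq expr → x = -0.3213; check Q = 0.2527
Then remove 7.068 M of D.
Step 3:
                    L           D           B           A
  Initial        13.2       11.23       2.012       3.972
  Change      -0.6614      0.2205      0.2205      0.4409
  Equil         12.53       11.45       2.232       4.413
  solve Keq expr → x = 0.2205; check Q = 0.2527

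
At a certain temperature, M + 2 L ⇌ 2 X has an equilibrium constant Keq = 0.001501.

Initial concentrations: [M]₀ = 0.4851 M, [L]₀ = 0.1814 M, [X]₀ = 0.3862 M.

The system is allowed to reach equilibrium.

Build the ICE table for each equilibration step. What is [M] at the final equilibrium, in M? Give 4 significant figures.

Q₀ = 9.344 vs Keq = 0.001501 ⇒ Q>K, reverse
Step 1:
                  M         L         X
  I          0.4851    0.1814    0.3862
  C          0.1844    0.3688   -0.3688
  E          0.6695    0.5502   0.01744
  solve Keq expr → x = -0.1844; check Q = 0.001501

[M]_eq = 0.6695 M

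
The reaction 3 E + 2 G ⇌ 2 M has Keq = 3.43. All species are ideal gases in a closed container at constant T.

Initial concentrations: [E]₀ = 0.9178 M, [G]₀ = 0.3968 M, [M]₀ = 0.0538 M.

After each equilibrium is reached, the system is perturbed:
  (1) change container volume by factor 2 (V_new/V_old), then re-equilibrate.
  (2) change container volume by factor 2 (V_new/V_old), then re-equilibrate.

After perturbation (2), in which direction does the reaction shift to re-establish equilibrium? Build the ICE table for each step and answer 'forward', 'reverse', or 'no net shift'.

Q₀ = 0.02378 vs Keq = 3.43 ⇒ Q<K, forward
Step 1:
                   E          G          M
  Initial     0.9178     0.3968     0.0538
  Change     -0.2565     -0.171      0.171
  Equil       0.6613     0.2258     0.2248
  solve Keq expr → x = 0.08552; check Q = 3.43
Then change container volume by factor 2 (V_new/V_old).
Step 2:
                   E          G          M
  Initial     0.3306     0.1129     0.1124
  Change     0.06266    0.04177   -0.04177
  Equil       0.3933     0.1547    0.07064
  solve Keq expr → x = -0.02089; check Q = 3.43
Then change container volume by factor 2 (V_new/V_old).
Step 3:
                   E          G          M
  Initial     0.1966    0.07733    0.03532
  Change     0.02553    0.01702   -0.01702
  Equil       0.2222    0.09435     0.0183
  solve Keq expr → x = -0.008511; check Q = 3.43

Direction: reverse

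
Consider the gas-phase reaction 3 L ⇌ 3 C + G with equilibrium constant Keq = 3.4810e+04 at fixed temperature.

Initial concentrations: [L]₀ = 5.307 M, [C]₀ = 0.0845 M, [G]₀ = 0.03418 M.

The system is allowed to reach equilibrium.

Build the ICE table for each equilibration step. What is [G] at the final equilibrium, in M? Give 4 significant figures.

[G]_eq = 1.739 M

Q₀ = 1.3797e-07 vs Keq = 3.4810e+04 ⇒ Q<K, forward
Step 1:
                    L           C           G
  init          5.307      0.0845     0.03418
  Δ            -5.115       5.115       1.705
  eq           0.1915         5.2       1.739
  solve Keq expr → x = 1.705; check Q = 3.4810e+04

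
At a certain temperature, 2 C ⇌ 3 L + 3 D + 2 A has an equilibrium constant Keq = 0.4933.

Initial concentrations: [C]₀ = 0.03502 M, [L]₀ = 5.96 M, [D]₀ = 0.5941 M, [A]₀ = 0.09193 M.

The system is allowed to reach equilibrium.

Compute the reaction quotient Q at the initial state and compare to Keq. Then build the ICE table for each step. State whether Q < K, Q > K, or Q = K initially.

Q₀ = 305.9; Q > K (proceeds reverse)

Q₀ = 305.9 vs Keq = 0.4933 ⇒ Q>K, reverse
Step 1:
                    C           L           D           A
  Initial     0.03502        5.96      0.5941     0.09193
  Change      0.07547     -0.1132     -0.1132    -0.07547
  Equil        0.1105       5.847      0.4809     0.01646
  solve Keq expr → x = -0.03774; check Q = 0.4933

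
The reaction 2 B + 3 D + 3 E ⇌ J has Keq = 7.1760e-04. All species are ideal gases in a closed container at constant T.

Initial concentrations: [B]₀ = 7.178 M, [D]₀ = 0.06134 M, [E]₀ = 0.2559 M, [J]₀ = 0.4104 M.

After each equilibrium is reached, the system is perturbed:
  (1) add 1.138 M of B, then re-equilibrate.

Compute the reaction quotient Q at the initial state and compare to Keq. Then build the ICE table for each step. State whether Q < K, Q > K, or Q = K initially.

Q₀ = 2059 vs Keq = 7.1760e-04 ⇒ Q>K, reverse
Step 1:
                    B           D           E           J
  I             7.178     0.06134      0.2559      0.4104
  C            0.6453      0.9679      0.9679     -0.3226
  E             7.823       1.029       1.224     0.08777
  solve Keq expr → x = -0.3226; check Q = 7.1760e-04
Then add 1.138 M of B.
Step 2:
                    B           D           E           J
  I             8.961       1.029       1.224     0.08777
  C          -0.01971    -0.02956    -0.02956    0.009855
  E             8.942      0.9997       1.194     0.09762
  solve Keq expr → x = 0.009855; check Q = 7.1760e-04

Q₀ = 2059; Q > K (proceeds reverse)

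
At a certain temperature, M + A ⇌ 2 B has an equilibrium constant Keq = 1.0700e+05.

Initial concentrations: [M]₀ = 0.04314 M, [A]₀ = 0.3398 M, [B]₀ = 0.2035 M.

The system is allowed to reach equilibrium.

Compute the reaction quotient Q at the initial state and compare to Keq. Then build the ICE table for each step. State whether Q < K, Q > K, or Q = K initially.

Q₀ = 2.825 vs Keq = 1.0700e+05 ⇒ Q<K, forward
Step 1:
                   M          A          B
  init       0.04314     0.3398     0.2035
  Δ         -0.04314   -0.04314    0.08627
  eq      2.6453e-06     0.2967     0.2898
  solve Keq expr → x = 0.04314; check Q = 1.0700e+05

Q₀ = 2.825; Q < K (proceeds forward)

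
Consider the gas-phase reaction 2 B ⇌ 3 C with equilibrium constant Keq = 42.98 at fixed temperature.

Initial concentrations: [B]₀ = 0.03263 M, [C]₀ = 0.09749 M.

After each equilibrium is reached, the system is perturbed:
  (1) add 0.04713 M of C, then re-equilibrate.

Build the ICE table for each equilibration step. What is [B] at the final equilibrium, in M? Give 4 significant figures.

[B]_eq = 0.01132 M

Q₀ = 0.8703 vs Keq = 42.98 ⇒ Q<K, forward
Step 1:
                   B          C
  Initial    0.03263    0.09749
  Change    -0.02506    0.03759
  Equil     0.007572     0.1351
  solve Keq expr → x = 0.01253; check Q = 42.98
Then add 0.04713 M of C.
Step 2:
                   B          C
  Initial   0.007572     0.1822
  Change    0.003746   -0.00562
  Equil      0.01132     0.1766
  solve Keq expr → x = -0.001873; check Q = 42.98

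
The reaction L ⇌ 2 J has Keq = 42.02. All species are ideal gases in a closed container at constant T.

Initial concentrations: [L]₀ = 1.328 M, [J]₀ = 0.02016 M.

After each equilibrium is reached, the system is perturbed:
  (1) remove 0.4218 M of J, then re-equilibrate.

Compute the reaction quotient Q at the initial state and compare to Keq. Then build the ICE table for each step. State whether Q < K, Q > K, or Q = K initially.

Q₀ = 3.0604e-04; Q < K (proceeds forward)

Q₀ = 3.0604e-04 vs Keq = 42.02 ⇒ Q<K, forward
Step 1:
                    L           J
  I             1.328     0.02016
  C            -1.191       2.381
  E            0.1373       2.402
  solve Keq expr → x = 1.191; check Q = 42.02
Then remove 0.4218 M of J.
Step 2:
                    L           J
  I            0.1373        1.98
  C           -0.0369      0.0738
  E            0.1004       2.054
  solve Keq expr → x = 0.0369; check Q = 42.02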